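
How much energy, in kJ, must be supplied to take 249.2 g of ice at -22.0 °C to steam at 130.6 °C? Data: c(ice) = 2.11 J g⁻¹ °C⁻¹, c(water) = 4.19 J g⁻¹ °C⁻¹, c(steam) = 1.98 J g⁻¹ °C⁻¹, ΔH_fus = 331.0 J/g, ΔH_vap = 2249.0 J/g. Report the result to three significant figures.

q = 774 kJ

q1 (heat ice -22.0→0.0 °C): 249.2 × 2.11 × 22.0 = 11568 J
q2 (melt at 0 °C): 249.2 × 331.0 = 82485 J
q3 (heat water 0.0→100.0 °C): 249.2 × 4.19 × 100.0 = 104415 J
q4 (vaporize at 100 °C): 249.2 × 2249.0 = 560451 J
q5 (heat steam 100.0→130.6 °C): 249.2 × 1.98 × 30.6 = 15099 J
Total: 11568 + 82485 + 104415 + 560451 + 15099 = 774018 J = 774 kJ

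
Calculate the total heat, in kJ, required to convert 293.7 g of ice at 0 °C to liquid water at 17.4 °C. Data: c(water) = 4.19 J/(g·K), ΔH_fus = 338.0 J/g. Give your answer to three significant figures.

q = 121 kJ

q1 (melt at 0 °C): 293.7 × 338.0 = 99271 J
q2 (heat water 0.0→17.4 °C): 293.7 × 4.19 × 17.4 = 21412 J
Total: 99271 + 21412 = 120683 J = 121 kJ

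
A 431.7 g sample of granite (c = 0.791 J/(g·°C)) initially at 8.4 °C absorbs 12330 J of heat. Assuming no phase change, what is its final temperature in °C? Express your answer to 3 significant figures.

ΔT = q / (m c) = 12330 / (431.7 × 0.791) = 36.11 °C
T_f = 8.4 + 36.11 = 44.51 °C

T_f = 44.5 °C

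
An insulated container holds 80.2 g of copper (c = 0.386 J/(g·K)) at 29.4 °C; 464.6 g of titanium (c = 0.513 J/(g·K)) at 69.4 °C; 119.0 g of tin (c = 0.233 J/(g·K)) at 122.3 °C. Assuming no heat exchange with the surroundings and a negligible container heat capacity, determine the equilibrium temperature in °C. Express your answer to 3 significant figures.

T_f = 70.2 °C

Σ mᵢcᵢ(T − Tᵢ) = 0  ⇒  T = Σ mᵢcᵢTᵢ / Σ mᵢcᵢ
Σ mᵢcᵢ = 80.2×0.386 + 464.6×0.513 + 119.0×0.233 = 297.0240
Σ mᵢcᵢTᵢ = 30.9572×29.4 + 238.3398×69.4 + 27.727×122.3 = 20842
T = 20842 / 297.0240 = 70.17 °C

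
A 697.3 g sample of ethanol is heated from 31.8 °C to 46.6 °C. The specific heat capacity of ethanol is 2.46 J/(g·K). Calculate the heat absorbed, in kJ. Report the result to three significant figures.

q = m c ΔT = 697.3 × 2.46 × (46.6 − 31.8)
q = 697.3 × 2.46 × 14.8 = 25390 J = 25.4 kJ

q = 25.4 kJ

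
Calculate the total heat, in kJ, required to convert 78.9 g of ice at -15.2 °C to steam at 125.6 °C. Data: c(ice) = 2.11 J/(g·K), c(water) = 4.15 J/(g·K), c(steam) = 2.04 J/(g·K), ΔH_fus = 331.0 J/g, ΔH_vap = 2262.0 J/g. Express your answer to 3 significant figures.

q1 (heat ice -15.2→0.0 °C): 78.9 × 2.11 × 15.2 = 2530 J
q2 (melt at 0 °C): 78.9 × 331.0 = 26116 J
q3 (heat water 0.0→100.0 °C): 78.9 × 4.15 × 100.0 = 32744 J
q4 (vaporize at 100 °C): 78.9 × 2262.0 = 178472 J
q5 (heat steam 100.0→125.6 °C): 78.9 × 2.04 × 25.6 = 4120 J
Total: 2530 + 26116 + 32744 + 178472 + 4120 = 243982 J = 244 kJ

q = 244 kJ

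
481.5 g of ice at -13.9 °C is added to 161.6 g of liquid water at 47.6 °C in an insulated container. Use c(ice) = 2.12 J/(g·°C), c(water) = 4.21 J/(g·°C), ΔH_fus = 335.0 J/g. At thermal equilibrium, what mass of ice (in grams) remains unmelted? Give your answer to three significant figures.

Heat to warm all ice to 0 °C: 481.5×2.12×13.9 = 14189 J
Heat released by water cooling to 0 °C: 161.6×4.21×47.6 = 32384 J
32384 J < 14189 + 481.5×335.0 = 175491.5 J, so not all ice melts; final T = 0 °C.
Heat left for melting: 32384 − 14189 = 18195 J
Mass melted = 18195 / 335.0 = 54.31 g
Ice remaining = 481.5 − 54.31 = 427.19 g

m_ice remaining = 427 g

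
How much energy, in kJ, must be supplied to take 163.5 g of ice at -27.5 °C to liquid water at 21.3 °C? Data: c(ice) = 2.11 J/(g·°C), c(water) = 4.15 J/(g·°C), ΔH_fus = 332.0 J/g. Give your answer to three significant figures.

q1 (heat ice -27.5→0.0 °C): 163.5 × 2.11 × 27.5 = 9487 J
q2 (melt at 0 °C): 163.5 × 332.0 = 54282 J
q3 (heat water 0.0→21.3 °C): 163.5 × 4.15 × 21.3 = 14453 J
Total: 9487 + 54282 + 14453 = 78222 J = 78.2 kJ

q = 78.2 kJ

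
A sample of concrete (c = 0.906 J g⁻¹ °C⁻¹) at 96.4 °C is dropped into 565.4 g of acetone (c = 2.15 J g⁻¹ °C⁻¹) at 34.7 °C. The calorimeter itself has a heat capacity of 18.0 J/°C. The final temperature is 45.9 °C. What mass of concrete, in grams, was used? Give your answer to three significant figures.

q_gained = (565.4 × 2.15 + 18.0) × (45.9 − 34.7) = 13820 J
q_lost = m × 0.906 × (96.4 − 45.9) = 45.753 m
m = 13820 / 45.753 = 302 g

m = 302 g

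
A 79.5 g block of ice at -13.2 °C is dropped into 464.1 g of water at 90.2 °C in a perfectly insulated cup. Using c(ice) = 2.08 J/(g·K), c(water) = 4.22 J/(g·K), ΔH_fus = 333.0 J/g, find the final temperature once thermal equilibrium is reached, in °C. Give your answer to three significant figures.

Heat to bring ice to 0 °C and melt it: q₁ = 79.5×2.08×13.2 + 79.5×333.0 = 28656 J
Heat the water can supply cooling to 0 °C: 464.1×4.22×90.2 = 176657 J > q₁, so all ice melts.
Energy balance: 464.1×4.22×(90.2 − T) = 28656 + 79.5×4.22×(T − 0)
1958.502(90.2 − T) = 28656 + 335.49 T
176657 − 28656 = 2293.992 T
T = 148001 / 2293.992 = 64.52 °C

T_f = 64.5 °C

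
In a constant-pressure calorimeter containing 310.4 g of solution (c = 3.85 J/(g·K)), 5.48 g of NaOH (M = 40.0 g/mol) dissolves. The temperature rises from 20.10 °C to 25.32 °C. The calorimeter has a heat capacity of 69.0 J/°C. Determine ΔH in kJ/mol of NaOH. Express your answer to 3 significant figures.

ΔH = -48.2 kJ/mol

|ΔT| = |25.32 − 20.10| = 5.22 °C
|q_surr| = (310.4 × 3.85 + 69.0) × 5.22 = 1264.04 × 5.22 = 6598 J
n(NaOH) = 5.48 / 40.0 = 0.1370 mol
Temperature rose, so q_rxn = −|q_surr| = -6.598 kJ
ΔH = q_rxn / n = -48.16 kJ/mol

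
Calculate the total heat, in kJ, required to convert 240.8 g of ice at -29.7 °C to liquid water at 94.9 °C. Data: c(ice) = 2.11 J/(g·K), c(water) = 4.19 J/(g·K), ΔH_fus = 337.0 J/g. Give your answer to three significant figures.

q1 (heat ice -29.7→0.0 °C): 240.8 × 2.11 × 29.7 = 15090 J
q2 (melt at 0 °C): 240.8 × 337.0 = 81150 J
q3 (heat water 0.0→94.9 °C): 240.8 × 4.19 × 94.9 = 95750 J
Total: 15090 + 81150 + 95750 = 191990 J = 192 kJ

q = 192 kJ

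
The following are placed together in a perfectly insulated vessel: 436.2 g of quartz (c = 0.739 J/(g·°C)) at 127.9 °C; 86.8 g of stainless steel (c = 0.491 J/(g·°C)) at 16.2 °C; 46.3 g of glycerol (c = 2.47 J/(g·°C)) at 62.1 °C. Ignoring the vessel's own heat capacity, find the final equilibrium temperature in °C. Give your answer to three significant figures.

Σ mᵢcᵢ(T − Tᵢ) = 0  ⇒  T = Σ mᵢcᵢTᵢ / Σ mᵢcᵢ
Σ mᵢcᵢ = 436.2×0.739 + 86.8×0.491 + 46.3×2.47 = 479.3316
Σ mᵢcᵢTᵢ = 322.3518×127.9 + 42.6188×16.2 + 114.361×62.1 = 49021
T = 49021 / 479.3316 = 102.3 °C

T_f = 102 °C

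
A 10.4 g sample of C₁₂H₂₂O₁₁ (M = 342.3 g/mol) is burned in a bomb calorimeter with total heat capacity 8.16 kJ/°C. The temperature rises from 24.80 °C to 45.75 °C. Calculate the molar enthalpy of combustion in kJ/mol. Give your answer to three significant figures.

ΔH = -5630 kJ/mol

ΔT = 45.75 − 24.80 = 20.95 °C
q_cal = C_cal × ΔT = 8.16 × 20.95 = 170.952 kJ
n = 10.4 / 342.3 = 0.03038 mol
q_rxn = −q_cal = -170.952 kJ
ΔH = -170.952 / 0.03038 = -5627 kJ/mol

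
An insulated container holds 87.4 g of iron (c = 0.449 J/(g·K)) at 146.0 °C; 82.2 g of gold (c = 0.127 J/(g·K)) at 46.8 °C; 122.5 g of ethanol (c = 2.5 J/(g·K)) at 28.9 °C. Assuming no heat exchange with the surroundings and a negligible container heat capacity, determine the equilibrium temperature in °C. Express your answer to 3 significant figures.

T_f = 42.3 °C

Σ mᵢcᵢ(T − Tᵢ) = 0  ⇒  T = Σ mᵢcᵢTᵢ / Σ mᵢcᵢ
Σ mᵢcᵢ = 87.4×0.449 + 82.2×0.127 + 122.5×2.5 = 355.9320
Σ mᵢcᵢTᵢ = 39.2426×146.0 + 10.4394×46.8 + 306.25×28.9 = 15069
T = 15069 / 355.9320 = 42.34 °C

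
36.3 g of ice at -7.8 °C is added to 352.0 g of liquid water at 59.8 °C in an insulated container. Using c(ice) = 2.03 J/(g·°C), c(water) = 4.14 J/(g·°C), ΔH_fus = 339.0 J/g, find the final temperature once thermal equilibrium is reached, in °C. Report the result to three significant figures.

Heat to bring ice to 0 °C and melt it: q₁ = 36.3×2.03×7.8 + 36.3×339.0 = 12880 J
Heat the water can supply cooling to 0 °C: 352.0×4.14×59.8 = 87145.3 J > q₁, so all ice melts.
Energy balance: 352.0×4.14×(59.8 − T) = 12880 + 36.3×4.14×(T − 0)
1457.28(59.8 − T) = 12880 + 150.282 T
87145.3 − 12880 = 1607.562 T
T = 74265.3 / 1607.562 = 46.20 °C

T_f = 46.2 °C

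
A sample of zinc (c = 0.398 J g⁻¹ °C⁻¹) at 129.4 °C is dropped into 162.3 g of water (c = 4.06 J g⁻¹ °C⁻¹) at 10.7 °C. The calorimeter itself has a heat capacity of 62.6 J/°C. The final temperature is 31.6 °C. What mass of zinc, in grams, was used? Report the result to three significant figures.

m = 387 g

q_gained = (162.3 × 4.06 + 62.6) × (31.6 − 10.7) = 15080 J
q_lost = m × 0.398 × (129.4 − 31.6) = 38.9244 m
m = 15080 / 38.9244 = 387 g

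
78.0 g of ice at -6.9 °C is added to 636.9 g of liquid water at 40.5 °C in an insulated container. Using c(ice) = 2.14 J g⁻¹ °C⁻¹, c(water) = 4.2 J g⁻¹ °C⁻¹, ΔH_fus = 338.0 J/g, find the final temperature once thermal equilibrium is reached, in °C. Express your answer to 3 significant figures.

T_f = 26.9 °C

Heat to bring ice to 0 °C and melt it: q₁ = 78.0×2.14×6.9 + 78.0×338.0 = 27516 J
Heat the water can supply cooling to 0 °C: 636.9×4.2×40.5 = 108337 J > q₁, so all ice melts.
Energy balance: 636.9×4.2×(40.5 − T) = 27516 + 78.0×4.2×(T − 0)
2674.98(40.5 − T) = 27516 + 327.6 T
108337 − 27516 = 3002.58 T
T = 80821 / 3002.58 = 26.92 °C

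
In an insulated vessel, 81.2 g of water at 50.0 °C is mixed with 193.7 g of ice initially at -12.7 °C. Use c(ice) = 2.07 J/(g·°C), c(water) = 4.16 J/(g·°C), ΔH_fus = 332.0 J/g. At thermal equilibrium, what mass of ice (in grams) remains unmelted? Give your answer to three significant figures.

Heat to warm all ice to 0 °C: 193.7×2.07×12.7 = 5092.2 J
Heat released by water cooling to 0 °C: 81.2×4.16×50.0 = 16890 J
16890 J < 5092.2 + 193.7×332.0 = 69400.6 J, so not all ice melts; final T = 0 °C.
Heat left for melting: 16890 − 5092.2 = 11797.8 J
Mass melted = 11797.8 / 332.0 = 35.54 g
Ice remaining = 193.7 − 35.54 = 158.16 g

m_ice remaining = 158 g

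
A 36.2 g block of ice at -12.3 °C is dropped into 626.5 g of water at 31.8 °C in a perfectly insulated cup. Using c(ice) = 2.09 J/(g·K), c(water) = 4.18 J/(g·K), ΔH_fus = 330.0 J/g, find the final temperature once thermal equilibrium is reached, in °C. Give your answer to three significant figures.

T_f = 25.4 °C

Heat to bring ice to 0 °C and melt it: q₁ = 36.2×2.09×12.3 + 36.2×330.0 = 12877 J
Heat the water can supply cooling to 0 °C: 626.5×4.18×31.8 = 83276.9 J > q₁, so all ice melts.
Energy balance: 626.5×4.18×(31.8 − T) = 12877 + 36.2×4.18×(T − 0)
2618.77(31.8 − T) = 12877 + 151.316 T
83276.9 − 12877 = 2770.086 T
T = 70399.9 / 2770.086 = 25.41 °C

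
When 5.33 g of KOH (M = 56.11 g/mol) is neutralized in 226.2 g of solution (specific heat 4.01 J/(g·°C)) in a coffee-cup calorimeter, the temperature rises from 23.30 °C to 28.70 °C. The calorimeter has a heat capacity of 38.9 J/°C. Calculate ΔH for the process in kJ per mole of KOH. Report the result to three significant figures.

ΔH = -53.8 kJ/mol

|ΔT| = |28.70 − 23.30| = 5.40 °C
|q_surr| = (226.2 × 4.01 + 38.9) × 5.40 = 945.962 × 5.40 = 5108 J
n(KOH) = 5.33 / 56.11 = 0.09499 mol
Temperature rose, so q_rxn = −|q_surr| = -5.108 kJ
ΔH = q_rxn / n = -53.77 kJ/mol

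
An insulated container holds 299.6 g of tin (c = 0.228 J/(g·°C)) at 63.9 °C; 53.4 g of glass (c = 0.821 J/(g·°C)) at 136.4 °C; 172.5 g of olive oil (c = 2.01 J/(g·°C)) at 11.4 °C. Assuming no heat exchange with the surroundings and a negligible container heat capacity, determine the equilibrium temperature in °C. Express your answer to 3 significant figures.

Σ mᵢcᵢ(T − Tᵢ) = 0  ⇒  T = Σ mᵢcᵢTᵢ / Σ mᵢcᵢ
Σ mᵢcᵢ = 299.6×0.228 + 53.4×0.821 + 172.5×2.01 = 458.8752
Σ mᵢcᵢTᵢ = 68.3088×63.9 + 43.8414×136.4 + 346.725×11.4 = 14298
T = 14298 / 458.8752 = 31.16 °C

T_f = 31.2 °C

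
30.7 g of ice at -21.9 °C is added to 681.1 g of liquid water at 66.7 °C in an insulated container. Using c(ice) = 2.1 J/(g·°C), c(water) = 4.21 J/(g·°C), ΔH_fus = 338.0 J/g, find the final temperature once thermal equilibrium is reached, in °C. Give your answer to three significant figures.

Heat to bring ice to 0 °C and melt it: q₁ = 30.7×2.1×21.9 + 30.7×338.0 = 11788 J
Heat the water can supply cooling to 0 °C: 681.1×4.21×66.7 = 191258 J > q₁, so all ice melts.
Energy balance: 681.1×4.21×(66.7 − T) = 11788 + 30.7×4.21×(T − 0)
2867.431(66.7 − T) = 11788 + 129.247 T
191258 − 11788 = 2996.678 T
T = 179470 / 2996.678 = 59.89 °C

T_f = 59.9 °C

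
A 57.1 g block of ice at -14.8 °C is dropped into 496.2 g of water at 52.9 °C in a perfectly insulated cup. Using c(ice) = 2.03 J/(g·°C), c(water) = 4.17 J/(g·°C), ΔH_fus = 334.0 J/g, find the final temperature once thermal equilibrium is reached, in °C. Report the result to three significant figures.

T_f = 38.4 °C

Heat to bring ice to 0 °C and melt it: q₁ = 57.1×2.03×14.8 + 57.1×334.0 = 20787 J
Heat the water can supply cooling to 0 °C: 496.2×4.17×52.9 = 109458 J > q₁, so all ice melts.
Energy balance: 496.2×4.17×(52.9 − T) = 20787 + 57.1×4.17×(T − 0)
2069.154(52.9 − T) = 20787 + 238.107 T
109458 − 20787 = 2307.261 T
T = 88671 / 2307.261 = 38.43 °C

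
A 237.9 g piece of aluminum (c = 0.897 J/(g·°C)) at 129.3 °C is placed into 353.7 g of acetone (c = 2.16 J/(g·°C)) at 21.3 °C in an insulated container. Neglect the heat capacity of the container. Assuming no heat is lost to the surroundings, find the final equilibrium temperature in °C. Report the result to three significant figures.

Heat lost by aluminum = heat gained by acetone.
(237.9)(0.897)(129.3 − T) = (353.7)(2.16)(T − 21.3)
213.3963 (129.3 − T) = 763.992 (T − 21.3)
27592 − 213.3963 T = 763.992 T − 16273
43865 = 977.3883 T
T = 44.88 °C

T_f = 44.9 °C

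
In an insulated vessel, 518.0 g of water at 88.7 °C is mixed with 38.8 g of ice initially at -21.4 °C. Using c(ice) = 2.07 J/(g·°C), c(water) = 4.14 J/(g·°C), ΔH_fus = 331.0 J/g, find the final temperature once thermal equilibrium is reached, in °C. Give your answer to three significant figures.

T_f = 76.2 °C

Heat to bring ice to 0 °C and melt it: q₁ = 38.8×2.07×21.4 + 38.8×331.0 = 14562 J
Heat the water can supply cooling to 0 °C: 518.0×4.14×88.7 = 190219 J > q₁, so all ice melts.
Energy balance: 518.0×4.14×(88.7 − T) = 14562 + 38.8×4.14×(T − 0)
2144.52(88.7 − T) = 14562 + 160.632 T
190219 − 14562 = 2305.152 T
T = 175657 / 2305.152 = 76.20 °C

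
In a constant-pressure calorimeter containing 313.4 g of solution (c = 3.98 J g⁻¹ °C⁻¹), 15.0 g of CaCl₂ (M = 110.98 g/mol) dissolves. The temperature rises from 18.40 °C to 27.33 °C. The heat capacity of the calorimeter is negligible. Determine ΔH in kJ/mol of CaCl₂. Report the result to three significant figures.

|ΔT| = |27.33 − 18.40| = 8.93 °C
|q_surr| = (313.4 × 3.98) × 8.93 = 1247.332 × 8.93 = 11140 J
n(CaCl₂) = 15.0 / 110.98 = 0.1352 mol
Temperature rose, so q_rxn = −|q_surr| = -11.14 kJ
ΔH = q_rxn / n = -82.40 kJ/mol

ΔH = -82.4 kJ/mol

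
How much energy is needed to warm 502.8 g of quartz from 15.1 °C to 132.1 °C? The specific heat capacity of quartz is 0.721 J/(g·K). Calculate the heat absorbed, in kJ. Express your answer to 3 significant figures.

q = m c ΔT = 502.8 × 0.721 × (132.1 − 15.1)
q = 502.8 × 0.721 × 117.0 = 42410 J = 42.4 kJ

q = 42.4 kJ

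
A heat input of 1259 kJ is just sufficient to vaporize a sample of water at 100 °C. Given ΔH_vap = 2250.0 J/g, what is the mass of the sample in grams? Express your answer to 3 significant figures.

m = 560 g

m = q / ΔH_vap = 1259000 J / 2250.0 J/g = 560 g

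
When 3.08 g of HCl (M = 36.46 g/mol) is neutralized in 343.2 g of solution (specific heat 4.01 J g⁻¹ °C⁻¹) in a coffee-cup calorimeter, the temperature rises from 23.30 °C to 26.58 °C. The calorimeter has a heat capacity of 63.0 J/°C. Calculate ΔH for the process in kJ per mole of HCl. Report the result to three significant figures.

ΔH = -55.9 kJ/mol

|ΔT| = |26.58 − 23.30| = 3.28 °C
|q_surr| = (343.2 × 4.01 + 63.0) × 3.28 = 1439.232 × 3.28 = 4721 J
n(HCl) = 3.08 / 36.46 = 0.08448 mol
Temperature rose, so q_rxn = −|q_surr| = -4.721 kJ
ΔH = q_rxn / n = -55.88 kJ/mol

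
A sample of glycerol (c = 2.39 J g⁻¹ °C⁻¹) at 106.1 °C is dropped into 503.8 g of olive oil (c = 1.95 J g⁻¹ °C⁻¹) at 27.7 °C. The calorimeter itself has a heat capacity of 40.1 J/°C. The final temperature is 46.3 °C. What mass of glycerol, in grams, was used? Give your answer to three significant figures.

q_gained = (503.8 × 1.95 + 40.1) × (46.3 − 27.7) = 19020 J
q_lost = m × 2.39 × (106.1 − 46.3) = 142.922 m
m = 19020 / 142.922 = 133 g

m = 133 g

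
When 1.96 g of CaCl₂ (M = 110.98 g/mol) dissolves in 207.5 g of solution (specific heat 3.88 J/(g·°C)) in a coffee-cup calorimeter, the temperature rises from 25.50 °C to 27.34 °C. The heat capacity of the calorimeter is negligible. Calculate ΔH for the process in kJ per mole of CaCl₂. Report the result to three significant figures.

ΔH = -83.9 kJ/mol

|ΔT| = |27.34 − 25.50| = 1.84 °C
|q_surr| = (207.5 × 3.88) × 1.84 = 805.1 × 1.84 = 1481 J
n(CaCl₂) = 1.96 / 110.98 = 0.01766 mol
Temperature rose, so q_rxn = −|q_surr| = -1.481 kJ
ΔH = q_rxn / n = -83.86 kJ/mol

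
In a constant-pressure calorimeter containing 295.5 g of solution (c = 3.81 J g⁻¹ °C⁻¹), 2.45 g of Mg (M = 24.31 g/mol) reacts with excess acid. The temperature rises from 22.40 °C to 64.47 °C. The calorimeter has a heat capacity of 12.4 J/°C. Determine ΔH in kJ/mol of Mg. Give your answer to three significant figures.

ΔH = -475 kJ/mol

|ΔT| = |64.47 − 22.40| = 42.07 °C
|q_surr| = (295.5 × 3.81 + 12.4) × 42.07 = 1138.255 × 42.07 = 47890 J
n(Mg) = 2.45 / 24.31 = 0.1008 mol
Temperature rose, so q_rxn = −|q_surr| = -47.89 kJ
ΔH = q_rxn / n = -475.1 kJ/mol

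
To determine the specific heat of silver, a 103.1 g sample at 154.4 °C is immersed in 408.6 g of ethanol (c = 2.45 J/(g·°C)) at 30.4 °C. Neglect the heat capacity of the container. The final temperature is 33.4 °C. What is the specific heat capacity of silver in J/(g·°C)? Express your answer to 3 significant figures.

q_gained = (408.6 × 2.45) × (33.4 − 30.4) = 3003 J
q_lost = 103.1 × c × (154.4 − 33.4) = 12475.1 c
Set equal: c = 3003 / 12475.1 = 0.241 J/(g·°C)

c = 0.241 J/(g·°C)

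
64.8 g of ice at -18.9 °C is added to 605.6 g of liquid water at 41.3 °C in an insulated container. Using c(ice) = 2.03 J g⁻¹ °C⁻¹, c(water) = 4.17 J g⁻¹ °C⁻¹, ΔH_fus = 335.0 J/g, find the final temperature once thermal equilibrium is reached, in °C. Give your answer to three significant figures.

T_f = 28.7 °C

Heat to bring ice to 0 °C and melt it: q₁ = 64.8×2.03×18.9 + 64.8×335.0 = 24194 J
Heat the water can supply cooling to 0 °C: 605.6×4.17×41.3 = 104297 J > q₁, so all ice melts.
Energy balance: 605.6×4.17×(41.3 − T) = 24194 + 64.8×4.17×(T − 0)
2525.352(41.3 − T) = 24194 + 270.216 T
104297 − 24194 = 2795.568 T
T = 80103 / 2795.568 = 28.65 °C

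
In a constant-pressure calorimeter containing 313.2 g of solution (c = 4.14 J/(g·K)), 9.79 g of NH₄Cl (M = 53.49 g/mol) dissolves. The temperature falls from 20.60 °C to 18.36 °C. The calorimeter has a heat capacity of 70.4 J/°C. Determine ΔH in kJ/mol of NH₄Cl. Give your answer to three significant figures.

|ΔT| = |18.36 − 20.60| = 2.24 °C
|q_surr| = (313.2 × 4.14 + 70.4) × 2.24 = 1367.048 × 2.24 = 3062 J
n(NH₄Cl) = 9.79 / 53.49 = 0.1830 mol
Temperature fell, so q_rxn = +|q_surr| = 3.062 kJ
ΔH = q_rxn / n = 16.73 kJ/mol

ΔH = 16.7 kJ/mol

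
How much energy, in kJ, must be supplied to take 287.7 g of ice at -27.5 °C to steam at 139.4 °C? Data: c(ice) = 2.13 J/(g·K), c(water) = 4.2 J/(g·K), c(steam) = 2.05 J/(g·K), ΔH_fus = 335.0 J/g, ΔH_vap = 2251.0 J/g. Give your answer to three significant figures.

q1 (heat ice -27.5→0.0 °C): 287.7 × 2.13 × 27.5 = 16852 J
q2 (melt at 0 °C): 287.7 × 335.0 = 96380 J
q3 (heat water 0.0→100.0 °C): 287.7 × 4.2 × 100.0 = 120834 J
q4 (vaporize at 100 °C): 287.7 × 2251.0 = 647613 J
q5 (heat steam 100.0→139.4 °C): 287.7 × 2.05 × 39.4 = 23238 J
Total: 16852 + 96380 + 120834 + 647613 + 23238 = 904917 J = 905 kJ

q = 905 kJ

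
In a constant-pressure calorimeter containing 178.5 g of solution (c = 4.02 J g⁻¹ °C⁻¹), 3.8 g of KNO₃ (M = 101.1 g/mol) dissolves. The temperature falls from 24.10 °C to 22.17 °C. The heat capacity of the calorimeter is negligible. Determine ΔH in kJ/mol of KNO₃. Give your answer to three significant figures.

|ΔT| = |22.17 − 24.10| = 1.93 °C
|q_surr| = (178.5 × 4.02) × 1.93 = 717.57 × 1.93 = 1385 J
n(KNO₃) = 3.8 / 101.1 = 0.03759 mol
Temperature fell, so q_rxn = +|q_surr| = 1.385 kJ
ΔH = q_rxn / n = 36.84 kJ/mol

ΔH = 36.8 kJ/mol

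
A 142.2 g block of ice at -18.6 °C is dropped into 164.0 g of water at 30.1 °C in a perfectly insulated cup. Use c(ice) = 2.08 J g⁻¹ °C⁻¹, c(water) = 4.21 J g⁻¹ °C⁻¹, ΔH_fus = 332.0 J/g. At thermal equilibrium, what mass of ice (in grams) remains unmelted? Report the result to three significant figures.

m_ice remaining = 96.2 g

Heat to warm all ice to 0 °C: 142.2×2.08×18.6 = 5501.4 J
Heat released by water cooling to 0 °C: 164.0×4.21×30.1 = 20782 J
20782 J < 5501.4 + 142.2×332.0 = 52711.8 J, so not all ice melts; final T = 0 °C.
Heat left for melting: 20782 − 5501.4 = 15280.6 J
Mass melted = 15280.6 / 332.0 = 46.03 g
Ice remaining = 142.2 − 46.03 = 96.17 g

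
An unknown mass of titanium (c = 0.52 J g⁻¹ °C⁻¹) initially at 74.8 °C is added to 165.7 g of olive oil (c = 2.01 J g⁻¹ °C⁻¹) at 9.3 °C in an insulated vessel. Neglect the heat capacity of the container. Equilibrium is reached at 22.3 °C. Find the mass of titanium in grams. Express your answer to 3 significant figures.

q_gained = (165.7 × 2.01) × (22.3 − 9.3) = 4330 J
q_lost = m × 0.52 × (74.8 − 22.3) = 27.3 m
m = 4330 / 27.3 = 159 g

m = 159 g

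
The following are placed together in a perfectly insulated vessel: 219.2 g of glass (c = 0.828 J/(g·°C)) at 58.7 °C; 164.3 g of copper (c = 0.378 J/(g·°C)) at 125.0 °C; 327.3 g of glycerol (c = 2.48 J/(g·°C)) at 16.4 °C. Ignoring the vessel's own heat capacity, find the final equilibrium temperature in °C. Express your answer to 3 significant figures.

T_f = 30.1 °C

Σ mᵢcᵢ(T − Tᵢ) = 0  ⇒  T = Σ mᵢcᵢTᵢ / Σ mᵢcᵢ
Σ mᵢcᵢ = 219.2×0.828 + 164.3×0.378 + 327.3×2.48 = 1055.3070
Σ mᵢcᵢTᵢ = 181.4976×58.7 + 62.1054×125.0 + 811.704×16.4 = 31729
T = 31729 / 1055.3070 = 30.07 °C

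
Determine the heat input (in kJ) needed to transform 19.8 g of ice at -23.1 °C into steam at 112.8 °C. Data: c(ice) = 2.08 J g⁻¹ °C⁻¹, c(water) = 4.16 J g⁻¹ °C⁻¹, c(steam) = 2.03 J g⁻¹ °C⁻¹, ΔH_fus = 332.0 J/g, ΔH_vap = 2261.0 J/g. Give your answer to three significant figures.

q = 61.0 kJ

q1 (heat ice -23.1→0.0 °C): 19.8 × 2.08 × 23.1 = 951 J
q2 (melt at 0 °C): 19.8 × 332.0 = 6574 J
q3 (heat water 0.0→100.0 °C): 19.8 × 4.16 × 100.0 = 8237 J
q4 (vaporize at 100 °C): 19.8 × 2261.0 = 44768 J
q5 (heat steam 100.0→112.8 °C): 19.8 × 2.03 × 12.8 = 514 J
Total: 951 + 6574 + 8237 + 44768 + 514 = 61044 J = 61.0 kJ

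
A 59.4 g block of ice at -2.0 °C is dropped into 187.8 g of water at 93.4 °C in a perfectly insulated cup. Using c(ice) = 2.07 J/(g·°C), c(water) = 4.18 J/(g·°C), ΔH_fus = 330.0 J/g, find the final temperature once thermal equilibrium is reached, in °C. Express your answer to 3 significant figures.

T_f = 51.7 °C

Heat to bring ice to 0 °C and melt it: q₁ = 59.4×2.07×2.0 + 59.4×330.0 = 19848 J
Heat the water can supply cooling to 0 °C: 187.8×4.18×93.4 = 73319.4 J > q₁, so all ice melts.
Energy balance: 187.8×4.18×(93.4 − T) = 19848 + 59.4×4.18×(T − 0)
785.004(93.4 − T) = 19848 + 248.292 T
73319.4 − 19848 = 1033.296 T
T = 53471.4 / 1033.296 = 51.748 °C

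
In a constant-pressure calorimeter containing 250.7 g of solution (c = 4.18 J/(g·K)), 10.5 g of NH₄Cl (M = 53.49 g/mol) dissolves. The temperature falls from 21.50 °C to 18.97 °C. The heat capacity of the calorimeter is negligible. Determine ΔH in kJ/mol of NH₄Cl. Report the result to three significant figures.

ΔH = 13.5 kJ/mol

|ΔT| = |18.97 − 21.50| = 2.53 °C
|q_surr| = (250.7 × 4.18) × 2.53 = 1047.926 × 2.53 = 2651 J
n(NH₄Cl) = 10.5 / 53.49 = 0.1963 mol
Temperature fell, so q_rxn = +|q_surr| = 2.651 kJ
ΔH = q_rxn / n = 13.50 kJ/mol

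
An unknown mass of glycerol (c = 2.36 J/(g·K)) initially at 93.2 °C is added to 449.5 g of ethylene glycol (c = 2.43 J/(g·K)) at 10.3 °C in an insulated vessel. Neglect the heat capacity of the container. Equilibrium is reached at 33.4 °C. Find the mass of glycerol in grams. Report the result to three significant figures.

q_gained = (449.5 × 2.43) × (33.4 − 10.3) = 25230 J
q_lost = m × 2.36 × (93.2 − 33.4) = 141.128 m
m = 25230 / 141.128 = 179 g

m = 179 g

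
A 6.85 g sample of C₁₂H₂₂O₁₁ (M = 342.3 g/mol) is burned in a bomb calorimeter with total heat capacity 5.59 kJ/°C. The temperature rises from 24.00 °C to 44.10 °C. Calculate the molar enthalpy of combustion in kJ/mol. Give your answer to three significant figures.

ΔT = 44.10 − 24.00 = 20.10 °C
q_cal = C_cal × ΔT = 5.59 × 20.10 = 112.359 kJ
n = 6.85 / 342.3 = 0.020012 mol
q_rxn = −q_cal = -112.359 kJ
ΔH = -112.359 / 0.020012 = -5614.6 kJ/mol

ΔH = -5610 kJ/mol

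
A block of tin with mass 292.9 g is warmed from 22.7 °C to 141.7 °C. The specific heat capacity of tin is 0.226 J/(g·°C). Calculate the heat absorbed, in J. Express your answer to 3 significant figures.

q = m c ΔT = 292.9 × 0.226 × (141.7 − 22.7)
q = 292.9 × 0.226 × 119.0 = 7877 J

q = 7880 J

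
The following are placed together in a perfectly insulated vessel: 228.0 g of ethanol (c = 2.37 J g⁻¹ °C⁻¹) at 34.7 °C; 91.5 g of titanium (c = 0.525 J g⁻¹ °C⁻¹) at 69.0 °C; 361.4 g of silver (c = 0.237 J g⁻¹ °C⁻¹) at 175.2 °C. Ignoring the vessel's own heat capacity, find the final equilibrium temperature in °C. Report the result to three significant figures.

T_f = 55.0 °C

Σ mᵢcᵢ(T − Tᵢ) = 0  ⇒  T = Σ mᵢcᵢTᵢ / Σ mᵢcᵢ
Σ mᵢcᵢ = 228.0×2.37 + 91.5×0.525 + 361.4×0.237 = 674.0493
Σ mᵢcᵢTᵢ = 540.36×34.7 + 48.0375×69.0 + 85.6518×175.2 = 37071
T = 37071 / 674.0493 = 55.00 °C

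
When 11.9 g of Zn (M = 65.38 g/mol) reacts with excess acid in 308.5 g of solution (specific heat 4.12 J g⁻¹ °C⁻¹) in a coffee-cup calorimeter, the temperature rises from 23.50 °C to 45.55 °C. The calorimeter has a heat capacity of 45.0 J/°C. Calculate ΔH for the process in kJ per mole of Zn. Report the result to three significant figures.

|ΔT| = |45.55 − 23.50| = 22.05 °C
|q_surr| = (308.5 × 4.12 + 45.0) × 22.05 = 1316.02 × 22.05 = 29020 J
n(Zn) = 11.9 / 65.38 = 0.1820 mol
Temperature rose, so q_rxn = −|q_surr| = -29.02 kJ
ΔH = q_rxn / n = -159.45 kJ/mol

ΔH = -159 kJ/mol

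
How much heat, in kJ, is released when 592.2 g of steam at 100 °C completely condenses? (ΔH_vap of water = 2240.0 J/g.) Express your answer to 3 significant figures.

q = 1330 kJ

q = m × ΔH_vap = 592.2 × 2240.0 = 1327000 J = 1330 kJ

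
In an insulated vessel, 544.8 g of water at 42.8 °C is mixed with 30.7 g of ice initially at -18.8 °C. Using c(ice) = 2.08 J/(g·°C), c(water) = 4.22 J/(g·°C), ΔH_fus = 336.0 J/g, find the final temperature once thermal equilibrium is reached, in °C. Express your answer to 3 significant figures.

T_f = 35.8 °C

Heat to bring ice to 0 °C and melt it: q₁ = 30.7×2.08×18.8 + 30.7×336.0 = 11516 J
Heat the water can supply cooling to 0 °C: 544.8×4.22×42.8 = 98399.6 J > q₁, so all ice melts.
Energy balance: 544.8×4.22×(42.8 − T) = 11516 + 30.7×4.22×(T − 0)
2299.056(42.8 − T) = 11516 + 129.554 T
98399.6 − 11516 = 2428.610 T
T = 86883.6 / 2428.610 = 35.78 °C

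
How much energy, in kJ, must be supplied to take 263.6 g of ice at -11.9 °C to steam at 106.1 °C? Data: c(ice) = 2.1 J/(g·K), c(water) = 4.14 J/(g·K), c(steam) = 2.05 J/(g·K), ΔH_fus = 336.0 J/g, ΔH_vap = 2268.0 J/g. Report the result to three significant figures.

q = 805 kJ

q1 (heat ice -11.9→0.0 °C): 263.6 × 2.1 × 11.9 = 6587 J
q2 (melt at 0 °C): 263.6 × 336.0 = 88570 J
q3 (heat water 0.0→100.0 °C): 263.6 × 4.14 × 100.0 = 109130 J
q4 (vaporize at 100 °C): 263.6 × 2268.0 = 597845 J
q5 (heat steam 100.0→106.1 °C): 263.6 × 2.05 × 6.1 = 3296 J
Total: 6587 + 88570 + 109130 + 597845 + 3296 = 805428 J = 805 kJ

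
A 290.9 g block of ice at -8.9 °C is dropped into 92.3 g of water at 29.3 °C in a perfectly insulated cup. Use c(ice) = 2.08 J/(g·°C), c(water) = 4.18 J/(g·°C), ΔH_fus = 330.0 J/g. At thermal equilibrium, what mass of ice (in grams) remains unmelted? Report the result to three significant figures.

Heat to warm all ice to 0 °C: 290.9×2.08×8.9 = 5385.1 J
Heat released by water cooling to 0 °C: 92.3×4.18×29.3 = 11304 J
11304 J < 5385.1 + 290.9×330.0 = 101382.1 J, so not all ice melts; final T = 0 °C.
Heat left for melting: 11304 − 5385.1 = 5918.9 J
Mass melted = 5918.9 / 330.0 = 17.94 g
Ice remaining = 290.9 − 17.94 = 272.96 g

m_ice remaining = 273 g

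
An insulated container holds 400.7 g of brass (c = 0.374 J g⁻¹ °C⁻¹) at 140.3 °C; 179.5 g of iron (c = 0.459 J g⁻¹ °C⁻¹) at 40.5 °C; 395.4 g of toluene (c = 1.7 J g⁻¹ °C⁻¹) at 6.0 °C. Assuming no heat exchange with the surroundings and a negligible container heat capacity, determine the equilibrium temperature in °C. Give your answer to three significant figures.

Σ mᵢcᵢ(T − Tᵢ) = 0  ⇒  T = Σ mᵢcᵢTᵢ / Σ mᵢcᵢ
Σ mᵢcᵢ = 400.7×0.374 + 179.5×0.459 + 395.4×1.7 = 904.4323
Σ mᵢcᵢTᵢ = 149.8618×140.3 + 82.3905×40.5 + 672.18×6.0 = 28396
T = 28396 / 904.4323 = 31.40 °C

T_f = 31.4 °C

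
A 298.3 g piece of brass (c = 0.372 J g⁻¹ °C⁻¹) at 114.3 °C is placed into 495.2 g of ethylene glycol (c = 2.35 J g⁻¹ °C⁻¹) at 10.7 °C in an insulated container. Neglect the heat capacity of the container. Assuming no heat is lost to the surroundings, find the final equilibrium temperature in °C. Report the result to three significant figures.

Heat lost by brass = heat gained by ethylene glycol.
(298.3)(0.372)(114.3 − T) = (495.2)(2.35)(T − 10.7)
110.9676 (114.3 − T) = 1163.72 (T − 10.7)
12684 − 110.9676 T = 1163.72 T − 12452
25136 = 1274.6876 T
T = 19.72 °C

T_f = 19.7 °C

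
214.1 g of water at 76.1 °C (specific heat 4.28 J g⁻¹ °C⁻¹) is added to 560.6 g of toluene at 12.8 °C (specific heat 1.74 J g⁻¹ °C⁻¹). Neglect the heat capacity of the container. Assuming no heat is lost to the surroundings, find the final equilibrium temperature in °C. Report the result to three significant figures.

Heat lost by water = heat gained by toluene.
(214.1)(4.28)(76.1 − T) = (560.6)(1.74)(T − 12.8)
916.348 (76.1 − T) = 975.444 (T − 12.8)
69734 − 916.348 T = 975.444 T − 12486
82220 = 1891.792 T
T = 43.46 °C

T_f = 43.5 °C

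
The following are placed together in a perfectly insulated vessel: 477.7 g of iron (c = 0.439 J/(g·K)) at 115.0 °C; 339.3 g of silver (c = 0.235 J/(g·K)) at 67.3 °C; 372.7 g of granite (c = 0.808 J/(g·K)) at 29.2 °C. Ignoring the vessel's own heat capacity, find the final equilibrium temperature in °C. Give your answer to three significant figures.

T_f = 64.8 °C

Σ mᵢcᵢ(T − Tᵢ) = 0  ⇒  T = Σ mᵢcᵢTᵢ / Σ mᵢcᵢ
Σ mᵢcᵢ = 477.7×0.439 + 339.3×0.235 + 372.7×0.808 = 590.5874
Σ mᵢcᵢTᵢ = 209.7103×115.0 + 79.7355×67.3 + 301.1416×29.2 = 38276
T = 38276 / 590.5874 = 64.81 °C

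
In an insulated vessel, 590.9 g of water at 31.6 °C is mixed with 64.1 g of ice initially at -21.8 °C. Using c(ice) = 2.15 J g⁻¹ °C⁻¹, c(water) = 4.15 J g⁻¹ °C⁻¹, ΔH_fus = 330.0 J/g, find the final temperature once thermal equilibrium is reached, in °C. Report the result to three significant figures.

Heat to bring ice to 0 °C and melt it: q₁ = 64.1×2.15×21.8 + 64.1×330.0 = 24157 J
Heat the water can supply cooling to 0 °C: 590.9×4.15×31.6 = 77490.6 J > q₁, so all ice melts.
Energy balance: 590.9×4.15×(31.6 − T) = 24157 + 64.1×4.15×(T − 0)
2452.235(31.6 − T) = 24157 + 266.015 T
77490.6 − 24157 = 2718.250 T
T = 53333.6 / 2718.250 = 19.62 °C

T_f = 19.6 °C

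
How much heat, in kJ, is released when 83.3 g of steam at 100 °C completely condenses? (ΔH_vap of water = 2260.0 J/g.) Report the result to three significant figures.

q = m × ΔH_vap = 83.3 × 2260.0 = 188300 J = 188 kJ

q = 188 kJ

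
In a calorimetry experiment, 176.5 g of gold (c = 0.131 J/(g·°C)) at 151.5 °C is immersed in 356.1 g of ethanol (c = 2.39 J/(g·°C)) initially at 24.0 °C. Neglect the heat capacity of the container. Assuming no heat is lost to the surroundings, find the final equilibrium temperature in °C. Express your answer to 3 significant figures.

T_f = 27.4 °C

Heat lost by gold = heat gained by ethanol.
(176.5)(0.131)(151.5 − T) = (356.1)(2.39)(T − 24.0)
23.1215 (151.5 − T) = 851.079 (T − 24.0)
3502.9 − 23.1215 T = 851.079 T − 20426
23928.9 = 874.2005 T
T = 27.37 °C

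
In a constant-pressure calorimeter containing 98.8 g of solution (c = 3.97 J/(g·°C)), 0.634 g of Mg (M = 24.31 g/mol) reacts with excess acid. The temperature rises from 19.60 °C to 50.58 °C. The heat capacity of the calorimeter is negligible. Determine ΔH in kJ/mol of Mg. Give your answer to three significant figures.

|ΔT| = |50.58 − 19.60| = 30.98 °C
|q_surr| = (98.8 × 3.97) × 30.98 = 392.236 × 30.98 = 12150 J
n(Mg) = 0.634 / 24.31 = 0.02608 mol
Temperature rose, so q_rxn = −|q_surr| = -12.15 kJ
ΔH = q_rxn / n = -465.9 kJ/mol

ΔH = -466 kJ/mol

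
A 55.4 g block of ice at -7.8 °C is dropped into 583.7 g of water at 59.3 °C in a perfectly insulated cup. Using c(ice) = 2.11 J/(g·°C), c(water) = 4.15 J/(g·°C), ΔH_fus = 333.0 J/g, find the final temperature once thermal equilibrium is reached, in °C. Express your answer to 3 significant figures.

Heat to bring ice to 0 °C and melt it: q₁ = 55.4×2.11×7.8 + 55.4×333.0 = 19360 J
Heat the water can supply cooling to 0 °C: 583.7×4.15×59.3 = 143646 J > q₁, so all ice melts.
Energy balance: 583.7×4.15×(59.3 − T) = 19360 + 55.4×4.15×(T − 0)
2422.355(59.3 − T) = 19360 + 229.91 T
143646 − 19360 = 2652.265 T
T = 124286 / 2652.265 = 46.86 °C

T_f = 46.9 °C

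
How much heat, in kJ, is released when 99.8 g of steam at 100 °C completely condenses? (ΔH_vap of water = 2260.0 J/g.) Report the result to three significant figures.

q = m × ΔH_vap = 99.8 × 2260.0 = 225500 J = 226 kJ

q = 226 kJ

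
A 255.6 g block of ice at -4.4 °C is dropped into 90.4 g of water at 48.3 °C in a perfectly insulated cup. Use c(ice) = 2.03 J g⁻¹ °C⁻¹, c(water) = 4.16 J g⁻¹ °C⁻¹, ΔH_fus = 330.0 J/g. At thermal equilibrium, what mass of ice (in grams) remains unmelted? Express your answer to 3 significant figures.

Heat to warm all ice to 0 °C: 255.6×2.03×4.4 = 2283.0 J
Heat released by water cooling to 0 °C: 90.4×4.16×48.3 = 18164 J
18164 J < 2283.0 + 255.6×330.0 = 86631.0 J, so not all ice melts; final T = 0 °C.
Heat left for melting: 18164 − 2283.0 = 15881.0 J
Mass melted = 15881.0 / 330.0 = 48.12 g
Ice remaining = 255.6 − 48.12 = 207.48 g

m_ice remaining = 207 g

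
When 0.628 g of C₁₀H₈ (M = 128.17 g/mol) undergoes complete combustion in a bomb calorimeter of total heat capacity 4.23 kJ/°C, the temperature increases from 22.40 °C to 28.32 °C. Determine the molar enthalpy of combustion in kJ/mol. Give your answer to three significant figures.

ΔT = 28.32 − 22.40 = 5.92 °C
q_cal = C_cal × ΔT = 4.23 × 5.92 = 25.0416 kJ
n = 0.628 / 128.17 = 0.004900 mol
q_rxn = −q_cal = -25.0416 kJ
ΔH = -25.0416 / 0.004900 = -5111 kJ/mol

ΔH = -5110 kJ/mol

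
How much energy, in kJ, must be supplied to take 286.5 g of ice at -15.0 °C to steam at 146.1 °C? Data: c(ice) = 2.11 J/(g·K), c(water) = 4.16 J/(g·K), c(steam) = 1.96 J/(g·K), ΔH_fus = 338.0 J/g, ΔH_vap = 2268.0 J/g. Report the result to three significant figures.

q1 (heat ice -15.0→0.0 °C): 286.5 × 2.11 × 15.0 = 9068 J
q2 (melt at 0 °C): 286.5 × 338.0 = 96837 J
q3 (heat water 0.0→100.0 °C): 286.5 × 4.16 × 100.0 = 119184 J
q4 (vaporize at 100 °C): 286.5 × 2268.0 = 649782 J
q5 (heat steam 100.0→146.1 °C): 286.5 × 1.96 × 46.1 = 25887 J
Total: 9068 + 96837 + 119184 + 649782 + 25887 = 900758 J = 901 kJ

q = 901 kJ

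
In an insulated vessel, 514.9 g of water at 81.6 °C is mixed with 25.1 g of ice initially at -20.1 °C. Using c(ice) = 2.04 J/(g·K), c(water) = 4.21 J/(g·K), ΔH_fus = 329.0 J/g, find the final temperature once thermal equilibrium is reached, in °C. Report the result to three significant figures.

T_f = 73.7 °C

Heat to bring ice to 0 °C and melt it: q₁ = 25.1×2.04×20.1 + 25.1×329.0 = 9287.1 J
Heat the water can supply cooling to 0 °C: 514.9×4.21×81.6 = 176887 J > q₁, so all ice melts.
Energy balance: 514.9×4.21×(81.6 − T) = 9287.1 + 25.1×4.21×(T − 0)
2167.729(81.6 − T) = 9287.1 + 105.671 T
176887 − 9287.1 = 2273.400 T
T = 167599.9 / 2273.400 = 73.72 °C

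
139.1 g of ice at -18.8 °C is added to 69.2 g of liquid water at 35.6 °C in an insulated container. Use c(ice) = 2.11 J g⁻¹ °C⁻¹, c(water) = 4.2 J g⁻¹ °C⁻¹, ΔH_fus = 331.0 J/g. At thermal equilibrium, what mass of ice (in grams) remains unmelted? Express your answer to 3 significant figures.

Heat to warm all ice to 0 °C: 139.1×2.11×18.8 = 5517.8 J
Heat released by water cooling to 0 °C: 69.2×4.2×35.6 = 10347 J
10347 J < 5517.8 + 139.1×331.0 = 51559.9 J, so not all ice melts; final T = 0 °C.
Heat left for melting: 10347 − 5517.8 = 4829.2 J
Mass melted = 4829.2 / 331.0 = 14.59 g
Ice remaining = 139.1 − 14.59 = 124.51 g

m_ice remaining = 125 g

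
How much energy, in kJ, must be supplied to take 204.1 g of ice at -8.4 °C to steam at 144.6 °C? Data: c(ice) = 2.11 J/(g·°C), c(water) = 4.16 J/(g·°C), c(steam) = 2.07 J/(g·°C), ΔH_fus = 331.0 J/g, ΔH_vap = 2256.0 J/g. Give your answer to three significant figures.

q = 635 kJ

q1 (heat ice -8.4→0.0 °C): 204.1 × 2.11 × 8.4 = 3617 J
q2 (melt at 0 °C): 204.1 × 331.0 = 67557 J
q3 (heat water 0.0→100.0 °C): 204.1 × 4.16 × 100.0 = 84906 J
q4 (vaporize at 100 °C): 204.1 × 2256.0 = 460450 J
q5 (heat steam 100.0→144.6 °C): 204.1 × 2.07 × 44.6 = 18843 J
Total: 3617 + 67557 + 84906 + 460450 + 18843 = 635373 J = 635 kJ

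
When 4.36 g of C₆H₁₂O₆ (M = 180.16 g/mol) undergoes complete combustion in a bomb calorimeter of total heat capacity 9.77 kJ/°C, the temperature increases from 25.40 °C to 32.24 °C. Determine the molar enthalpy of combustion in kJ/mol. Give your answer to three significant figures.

ΔT = 32.24 − 25.40 = 6.84 °C
q_cal = C_cal × ΔT = 9.77 × 6.84 = 66.8268 kJ
n = 4.36 / 180.16 = 0.02420 mol
q_rxn = −q_cal = -66.8268 kJ
ΔH = -66.8268 / 0.02420 = -2761 kJ/mol

ΔH = -2760 kJ/mol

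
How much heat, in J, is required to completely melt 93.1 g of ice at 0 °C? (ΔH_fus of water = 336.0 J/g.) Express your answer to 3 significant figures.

q = 31300 J

q = m × ΔH_fus = 93.1 × 336.0 = 31280 J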